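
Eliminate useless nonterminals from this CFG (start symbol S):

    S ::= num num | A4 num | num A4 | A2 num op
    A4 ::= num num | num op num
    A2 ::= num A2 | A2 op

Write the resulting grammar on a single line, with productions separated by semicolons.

S ::= num num | A4 num | num A4; A4 ::= num num | num op num

Generating nonterminals: {A4, S}.
Reachable from S after that: {A4, S}.
Removed useless symbols: {A2} and every production mentioning them.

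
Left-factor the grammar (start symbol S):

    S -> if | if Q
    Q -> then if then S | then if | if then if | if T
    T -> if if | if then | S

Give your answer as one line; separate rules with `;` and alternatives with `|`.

S has alternatives sharing prefix 'if': factor to S → if S' with S' → ε | Q.
Q has alternatives sharing prefix 'then if': factor to Q → then if Q' with Q' → then S | ε.
Q has alternatives sharing prefix 'if': factor to Q → if Q'' with Q'' → then if | T.
T has alternatives sharing prefix 'if': factor to T → if T' with T' → if | then.

S -> if S'; Q -> then if Q' | if Q''; T -> S | if T'; S' -> epsilon | Q; Q' -> then S | epsilon; Q'' -> then if | T; T' -> if | then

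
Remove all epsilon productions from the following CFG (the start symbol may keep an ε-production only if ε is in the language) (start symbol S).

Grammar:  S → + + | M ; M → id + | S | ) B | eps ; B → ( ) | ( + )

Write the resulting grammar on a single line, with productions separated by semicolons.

Nullable set = {M, S}.
ε ∈ L(G) since S is nullable, so keep S → ε.

S → + + | M | eps; M → id + | S | ) B; B → ( ) | ( + )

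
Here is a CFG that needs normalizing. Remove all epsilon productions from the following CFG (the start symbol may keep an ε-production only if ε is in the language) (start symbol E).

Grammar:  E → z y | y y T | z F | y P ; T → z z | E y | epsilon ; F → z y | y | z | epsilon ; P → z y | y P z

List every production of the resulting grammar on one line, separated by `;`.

The nullable symbols are {F, T}.
ε ∉ L(G), so no ε-production is kept.
Expand every rule over subsets of its nullable positions: E → y y T gives y y T | y y. E → z F gives z F | z.

E → z y | y y T | y y | z F | z | y P; T → z z | E y; F → z y | y | z; P → z y | y P z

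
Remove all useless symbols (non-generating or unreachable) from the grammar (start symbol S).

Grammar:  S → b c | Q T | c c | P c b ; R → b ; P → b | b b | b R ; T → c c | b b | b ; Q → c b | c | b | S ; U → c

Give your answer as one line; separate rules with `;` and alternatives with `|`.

S → b c | Q T | c c | P c b; R → b; P → b | b b | b R; T → c c | b b | b; Q → c b | c | b | S

Generating nonterminals: {P, Q, R, S, T, U}.
Reachable from S after that: {P, Q, R, S, T}.
Removed useless symbols: {U} and every production mentioning them.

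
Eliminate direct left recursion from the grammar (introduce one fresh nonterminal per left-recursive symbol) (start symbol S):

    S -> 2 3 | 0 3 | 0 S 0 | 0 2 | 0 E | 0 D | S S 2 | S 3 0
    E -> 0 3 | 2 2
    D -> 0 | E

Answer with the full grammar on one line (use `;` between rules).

S -> 2 3 S' | 0 3 S' | 0 S 0 S' | 0 2 S' | 0 E S' | 0 D S'; E -> 0 3 | 2 2; D -> 0 | E; S' -> S 2 S' | 3 0 S' | ε

Directly left-recursive nonterminal: S.
For S: α = {S 2, 3 0}, β = {2 3, 0 3, 0 S 0, 0 2, 0 E, 0 D}. Rewrite as S → β S' and S' → α S' | ε.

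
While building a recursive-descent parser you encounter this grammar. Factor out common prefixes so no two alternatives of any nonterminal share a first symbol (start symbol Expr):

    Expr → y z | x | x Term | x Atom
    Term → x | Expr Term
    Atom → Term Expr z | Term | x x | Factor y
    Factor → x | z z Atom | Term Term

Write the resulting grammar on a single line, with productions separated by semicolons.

Expr → y z | x Expr1; Term → x | Expr Term; Atom → x x | Factor y | Term Atom1; Factor → x | z z Atom | Term Term; Expr1 → ε | Term | Atom; Atom1 → Expr z | ε

Expr has alternatives sharing prefix 'x': factor to Expr → x Expr1 with Expr1 → ε | Term | Atom.
Atom has alternatives sharing prefix 'Term': factor to Atom → Term Atom1 with Atom1 → Expr z | ε.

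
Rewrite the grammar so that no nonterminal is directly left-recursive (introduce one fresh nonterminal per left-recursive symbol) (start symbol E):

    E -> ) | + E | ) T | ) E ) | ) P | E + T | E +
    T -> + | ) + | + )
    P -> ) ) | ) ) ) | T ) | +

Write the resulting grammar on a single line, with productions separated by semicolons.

E is directly left-recursive.
For E: α = {+ T, +}, β = {), + E, ) T, ) E ), ) P}. Rewrite as E → β E' and E' → α E' | ε.

E -> ) E' | + E E' | ) T E' | ) E ) E' | ) P E'; T -> + | ) + | + ); P -> ) ) | ) ) ) | T ) | +; E' -> + T E' | + E' | epsilon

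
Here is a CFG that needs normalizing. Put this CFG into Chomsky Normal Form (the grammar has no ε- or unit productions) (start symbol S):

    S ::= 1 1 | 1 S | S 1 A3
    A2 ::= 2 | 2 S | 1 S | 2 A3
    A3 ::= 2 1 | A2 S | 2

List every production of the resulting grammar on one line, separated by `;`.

Introduce a nonterminal for each terminal appearing in a rule of length ≥ 2: X1 → 1, X2 → 2.
Binarize each right-hand side of length ≥ 3 by chaining fresh nonterminals (Y1, Y2, …): affected rules were S → S X1 A3.

S ::= X1 X1 | X1 S | S Y1; A2 ::= 2 | X2 S | X1 S | X2 A3; A3 ::= X2 X1 | A2 S | 2; X1 ::= 1; X2 ::= 2; Y1 ::= X1 A3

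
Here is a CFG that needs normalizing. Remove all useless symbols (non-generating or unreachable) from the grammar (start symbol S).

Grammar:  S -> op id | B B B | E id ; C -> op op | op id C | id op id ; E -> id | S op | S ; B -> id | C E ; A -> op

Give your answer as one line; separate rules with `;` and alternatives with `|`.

Generating nonterminals: {A, B, C, E, S}.
Reachable from S after that: {B, C, E, S}.
Removed useless symbols: {A} and every production mentioning them.

S -> op id | B B B | E id; C -> op op | op id C | id op id; E -> id | S op | S; B -> id | C E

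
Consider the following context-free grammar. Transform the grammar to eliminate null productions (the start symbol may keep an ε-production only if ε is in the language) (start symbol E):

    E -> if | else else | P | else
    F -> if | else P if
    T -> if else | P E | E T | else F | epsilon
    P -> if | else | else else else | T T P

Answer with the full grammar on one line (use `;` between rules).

E -> if | else else | P | else; F -> if | else P if; T -> if else | P E | E T | E | else F; P -> if | else | else else else | T T P | T P

Nullable set = {T}.
ε ∉ L(G), so no ε-production is kept.
Add the nullable-subset variants: T → E T gives E T | E. P → T T P gives T T P | T P.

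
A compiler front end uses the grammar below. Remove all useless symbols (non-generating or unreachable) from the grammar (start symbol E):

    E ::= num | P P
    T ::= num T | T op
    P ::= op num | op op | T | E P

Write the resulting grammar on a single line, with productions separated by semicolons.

E ::= num | P P; P ::= op num | op op | E P

Generating nonterminals: {E, P}.
Reachable from E after that: {E, P}.
Removed useless symbols: {T} and every production mentioning them.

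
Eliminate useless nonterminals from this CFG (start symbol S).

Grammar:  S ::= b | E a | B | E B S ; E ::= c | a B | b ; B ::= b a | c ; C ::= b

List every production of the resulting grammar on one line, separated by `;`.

Generating nonterminals: {B, C, E, S}.
Reachable from S after that: {B, E, S}.
Removed useless symbols: {C} and every production mentioning them.

S ::= b | E a | B | E B S; E ::= c | a B | b; B ::= b a | c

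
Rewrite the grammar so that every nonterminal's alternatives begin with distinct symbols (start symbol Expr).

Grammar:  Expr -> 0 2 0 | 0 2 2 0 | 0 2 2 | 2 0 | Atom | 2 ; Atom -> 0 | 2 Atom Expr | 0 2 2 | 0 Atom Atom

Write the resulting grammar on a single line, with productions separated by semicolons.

Expr has alternatives sharing prefix '0 2': factor to Expr → 0 2 Expr1 with Expr1 → 0 | 2 0 | 2.
Expr has alternatives sharing prefix '2': factor to Expr → 2 Expr2 with Expr2 → 0 | ε.
Atom has alternatives sharing prefix '0': factor to Atom → 0 Atom1 with Atom1 → ε | 2 2 | Atom Atom.
Expr1 has alternatives sharing prefix '2': factor to Expr1 → 2 Expr11 with Expr11 → 0 | ε.

Expr -> Atom | 0 2 Expr1 | 2 Expr2; Atom -> 2 Atom Expr | 0 Atom1; Expr1 -> 0 | 2 Expr11; Expr2 -> 0 | eps; Atom1 -> eps | 2 2 | Atom Atom; Expr11 -> 0 | eps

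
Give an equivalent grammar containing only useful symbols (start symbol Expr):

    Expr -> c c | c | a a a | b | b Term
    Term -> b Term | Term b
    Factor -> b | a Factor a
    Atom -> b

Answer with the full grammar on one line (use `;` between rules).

Expr -> c c | c | a a a | b

Generating nonterminals: {Atom, Expr, Factor}.
Reachable from Expr after that: {Expr}.
Removed useless symbols: {Atom, Factor, Term} and every production mentioning them.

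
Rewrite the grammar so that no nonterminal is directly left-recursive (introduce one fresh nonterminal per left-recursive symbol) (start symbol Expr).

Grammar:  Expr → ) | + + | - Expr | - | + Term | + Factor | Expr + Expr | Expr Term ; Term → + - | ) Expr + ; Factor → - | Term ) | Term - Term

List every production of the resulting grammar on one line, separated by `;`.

Expr → ) Expr1 | + + Expr1 | - Expr Expr1 | - Expr1 | + Term Expr1 | + Factor Expr1; Term → + - | ) Expr +; Factor → - | Term ) | Term - Term; Expr1 → + Expr Expr1 | Term Expr1 | epsilon

Expr is directly left-recursive.
For Expr: α = {+ Expr, Term}, β = {), + +, - Expr, -, + Term, + Factor}. Rewrite as Expr → β Expr1 and Expr1 → α Expr1 | ε.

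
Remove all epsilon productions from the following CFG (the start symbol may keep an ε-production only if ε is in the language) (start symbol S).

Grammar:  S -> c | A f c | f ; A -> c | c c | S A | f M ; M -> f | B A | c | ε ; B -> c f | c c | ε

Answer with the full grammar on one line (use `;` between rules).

S -> c | A f c | f; A -> c | c c | S A | f M | f; M -> f | B A | A | c; B -> c f | c c

Nullable nonterminals: {B, M}.
ε ∉ L(G), so no ε-production is kept.
Add the nullable-subset variants: A → f M gives f M | f. M → B A gives B A | A.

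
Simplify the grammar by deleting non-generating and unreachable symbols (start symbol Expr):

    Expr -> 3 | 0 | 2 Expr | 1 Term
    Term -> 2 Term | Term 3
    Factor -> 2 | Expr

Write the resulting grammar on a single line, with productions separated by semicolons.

Expr -> 3 | 0 | 2 Expr

Generating nonterminals: {Expr, Factor}.
Reachable from Expr after that: {Expr}.
Removed useless symbols: {Factor, Term} and every production mentioning them.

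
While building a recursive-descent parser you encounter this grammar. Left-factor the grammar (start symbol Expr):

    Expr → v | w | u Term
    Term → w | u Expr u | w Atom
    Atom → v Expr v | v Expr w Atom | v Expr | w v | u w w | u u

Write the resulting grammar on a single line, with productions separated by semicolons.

Term has alternatives sharing prefix 'w': factor to Term → w Term1 with Term1 → ε | Atom.
Atom has alternatives sharing prefix 'v Expr': factor to Atom → v Expr Atom1 with Atom1 → v | w Atom | ε.
Atom has alternatives sharing prefix 'u': factor to Atom → u Atom2 with Atom2 → w w | u.

Expr → v | w | u Term; Term → u Expr u | w Term1; Atom → w v | v Expr Atom1 | u Atom2; Term1 → ε | Atom; Atom1 → v | w Atom | ε; Atom2 → w w | u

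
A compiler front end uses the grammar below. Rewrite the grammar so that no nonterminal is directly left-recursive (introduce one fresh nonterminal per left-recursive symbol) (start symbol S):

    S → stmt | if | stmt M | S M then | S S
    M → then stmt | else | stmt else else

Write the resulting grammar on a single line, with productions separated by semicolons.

S → stmt S' | if S' | stmt M S'; M → then stmt | else | stmt else else; S' → M then S' | S S' | ε

Left recursion appears on S.
For S: α = {M then, S}, β = {stmt, if, stmt M}. Rewrite as S → β S' and S' → α S' | ε.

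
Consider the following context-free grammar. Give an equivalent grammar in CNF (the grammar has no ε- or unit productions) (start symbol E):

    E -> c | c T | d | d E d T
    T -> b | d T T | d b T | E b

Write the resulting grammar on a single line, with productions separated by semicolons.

Introduce a nonterminal for each terminal appearing in a rule of length ≥ 2: X1 → c, X2 → d, X3 → b.
Binarize each right-hand side of length ≥ 3 by chaining fresh nonterminals (Y1, Y2, …): affected rules were E → X2 E X2 T; T → X2 T T; T → X2 X3 T.

E -> c | X1 T | d | X2 Y1; T -> b | X2 Y3 | X2 Y4 | E X3; X1 -> c; X2 -> d; X3 -> b; Y1 -> E Y2; Y2 -> X2 T; Y3 -> T T; Y4 -> X3 T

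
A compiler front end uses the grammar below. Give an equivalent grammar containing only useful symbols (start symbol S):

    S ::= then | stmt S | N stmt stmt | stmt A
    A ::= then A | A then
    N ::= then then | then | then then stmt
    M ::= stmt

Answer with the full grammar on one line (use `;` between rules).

Generating nonterminals: {M, N, S}.
Reachable from S after that: {N, S}.
Removed useless symbols: {A, M} and every production mentioning them.

S ::= then | stmt S | N stmt stmt; N ::= then then | then | then then stmt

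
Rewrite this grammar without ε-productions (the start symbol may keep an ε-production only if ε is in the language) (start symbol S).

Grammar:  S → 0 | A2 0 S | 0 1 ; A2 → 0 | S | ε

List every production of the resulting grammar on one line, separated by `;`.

S → 0 | A2 0 S | 0 S | 0 1; A2 → 0 | S

Nullable set = {A2}.
ε ∉ L(G), so no ε-production is kept.
Add the nullable-subset variants: S → A2 0 S gives A2 0 S | 0 S.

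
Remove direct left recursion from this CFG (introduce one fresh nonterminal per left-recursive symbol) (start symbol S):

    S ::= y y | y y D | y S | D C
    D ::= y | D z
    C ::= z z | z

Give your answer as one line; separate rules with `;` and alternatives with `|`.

Left recursion appears on D.
For D: α = {z}, β = {y}. Rewrite as D → β D' and D' → α D' | ε.

S ::= y y | y y D | y S | D C; D ::= y D'; C ::= z z | z; D' ::= z D' | epsilon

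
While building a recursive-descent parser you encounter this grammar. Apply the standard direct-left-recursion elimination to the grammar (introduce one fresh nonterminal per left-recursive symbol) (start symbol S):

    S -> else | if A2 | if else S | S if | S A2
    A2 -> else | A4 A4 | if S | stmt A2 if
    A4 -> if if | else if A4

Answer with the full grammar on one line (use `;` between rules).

S -> else S' | if A2 S' | if else S S'; A2 -> else | A4 A4 | if S | stmt A2 if; A4 -> if if | else if A4; S' -> if S' | A2 S' | ε

Directly left-recursive nonterminal: S.
For S: α = {if, A2}, β = {else, if A2, if else S}. Rewrite as S → β S' and S' → α S' | ε.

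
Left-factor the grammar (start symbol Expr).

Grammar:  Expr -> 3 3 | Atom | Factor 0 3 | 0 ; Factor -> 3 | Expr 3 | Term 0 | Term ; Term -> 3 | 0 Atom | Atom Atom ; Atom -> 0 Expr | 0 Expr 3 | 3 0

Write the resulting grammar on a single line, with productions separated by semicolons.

Expr -> 3 3 | Atom | Factor 0 3 | 0; Factor -> 3 | Expr 3 | Term Factor1; Term -> 3 | 0 Atom | Atom Atom; Atom -> 3 0 | 0 Expr Atom1; Factor1 -> 0 | ε; Atom1 -> ε | 3

Factor has alternatives sharing prefix 'Term': factor to Factor → Term Factor1 with Factor1 → 0 | ε.
Atom has alternatives sharing prefix '0 Expr': factor to Atom → 0 Expr Atom1 with Atom1 → ε | 3.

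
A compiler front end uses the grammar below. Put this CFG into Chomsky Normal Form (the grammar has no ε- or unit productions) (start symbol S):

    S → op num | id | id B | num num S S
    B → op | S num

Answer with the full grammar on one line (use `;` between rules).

S → X1 X2 | id | X3 B | X2 Y1; B → op | S X2; X1 → op; X2 → num; X3 → id; Y1 → X2 Y2; Y2 → S S

Introduce a nonterminal for each terminal appearing in a rule of length ≥ 2: X1 → op, X2 → num, X3 → id.
Binarize each right-hand side of length ≥ 3 by chaining fresh nonterminals (Y1, Y2, …): affected rules were S → X2 X2 S S.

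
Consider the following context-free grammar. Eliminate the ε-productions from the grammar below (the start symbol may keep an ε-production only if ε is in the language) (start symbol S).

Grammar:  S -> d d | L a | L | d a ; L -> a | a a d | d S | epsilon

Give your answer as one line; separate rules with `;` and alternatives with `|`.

Nullable set = {L, S}.
ε ∈ L(G) since S is nullable, so keep S → ε.
Expand every rule over subsets of its nullable positions: S → L a gives L a | a. L → d S gives d S | d.

S -> d d | L a | a | L | d a | epsilon; L -> a | a a d | d S | d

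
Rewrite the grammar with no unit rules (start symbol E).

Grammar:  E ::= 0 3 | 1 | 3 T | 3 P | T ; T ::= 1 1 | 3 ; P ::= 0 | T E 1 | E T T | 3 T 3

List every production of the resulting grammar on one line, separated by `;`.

Unit pairs: E ⇒* {T}.
For every A with A ⇒* B via unit rules, add B's non-unit alternatives to A; then delete every rule of the form X → Y.

E ::= 0 3 | 1 | 3 T | 3 P | 1 1 | 3; T ::= 1 1 | 3; P ::= 0 | T E 1 | E T T | 3 T 3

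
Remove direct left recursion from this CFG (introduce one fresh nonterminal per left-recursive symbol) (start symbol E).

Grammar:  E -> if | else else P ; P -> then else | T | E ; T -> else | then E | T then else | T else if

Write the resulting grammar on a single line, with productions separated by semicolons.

Left recursion appears on T.
For T: α = {then else, else if}, β = {else, then E}. Rewrite as T → β T' and T' → α T' | ε.

E -> if | else else P; P -> then else | T | E; T -> else T' | then E T'; T' -> then else T' | else if T' | ε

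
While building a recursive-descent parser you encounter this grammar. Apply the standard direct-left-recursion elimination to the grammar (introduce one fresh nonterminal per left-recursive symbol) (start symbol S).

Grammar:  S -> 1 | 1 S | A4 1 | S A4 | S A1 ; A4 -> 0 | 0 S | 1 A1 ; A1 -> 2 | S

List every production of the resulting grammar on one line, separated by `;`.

Directly left-recursive nonterminal: S.
For S: α = {A4, A1}, β = {1, 1 S, A4 1}. Rewrite as S → β S' and S' → α S' | ε.

S -> 1 S' | 1 S S' | A4 1 S'; A4 -> 0 | 0 S | 1 A1; A1 -> 2 | S; S' -> A4 S' | A1 S' | ε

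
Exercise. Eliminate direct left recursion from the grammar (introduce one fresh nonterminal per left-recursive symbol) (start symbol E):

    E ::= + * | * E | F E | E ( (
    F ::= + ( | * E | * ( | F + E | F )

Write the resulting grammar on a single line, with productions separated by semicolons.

E, F are directly left-recursive.
For E: α = {( (}, β = {+ *, * E, F E}. Rewrite as E → β E' and E' → α E' | ε.
For F: α = {+ E, )}, β = {+ (, * E, * (}. Rewrite as F → β F' and F' → α F' | ε.

E ::= + * E' | * E E' | F E E'; F ::= + ( F' | * E F' | * ( F'; E' ::= ( ( E' | ε; F' ::= + E F' | ) F' | ε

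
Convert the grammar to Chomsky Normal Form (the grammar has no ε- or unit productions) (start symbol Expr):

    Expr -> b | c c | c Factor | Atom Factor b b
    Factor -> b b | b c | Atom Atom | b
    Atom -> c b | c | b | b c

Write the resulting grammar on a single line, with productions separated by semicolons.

Expr -> b | X1 X1 | X1 Factor | Atom Y1; Factor -> X2 X2 | X2 X1 | Atom Atom | b; Atom -> X1 X2 | c | b | X2 X1; X1 -> c; X2 -> b; Y1 -> Factor Y2; Y2 -> X2 X2

Introduce a nonterminal for each terminal appearing in a rule of length ≥ 2: X1 → c, X2 → b.
Binarize each right-hand side of length ≥ 3 by chaining fresh nonterminals (Y1, Y2, …): affected rules were Expr → Atom Factor X2 X2.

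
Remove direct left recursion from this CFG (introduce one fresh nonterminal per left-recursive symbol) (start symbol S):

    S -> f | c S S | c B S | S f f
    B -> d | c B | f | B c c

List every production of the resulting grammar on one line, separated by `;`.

S, B are directly left-recursive.
For S: α = {f f}, β = {f, c S S, c B S}. Rewrite as S → β S' and S' → α S' | ε.
For B: α = {c c}, β = {d, c B, f}. Rewrite as B → β B' and B' → α B' | ε.

S -> f S' | c S S S' | c B S S'; B -> d B' | c B B' | f B'; S' -> f f S' | eps; B' -> c c B' | eps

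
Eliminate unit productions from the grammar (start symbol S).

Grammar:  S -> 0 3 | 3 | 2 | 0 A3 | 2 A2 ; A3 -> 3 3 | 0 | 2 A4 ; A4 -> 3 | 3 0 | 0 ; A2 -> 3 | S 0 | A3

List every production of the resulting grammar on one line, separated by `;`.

S -> 0 3 | 3 | 2 | 0 A3 | 2 A2; A3 -> 3 3 | 0 | 2 A4; A4 -> 3 | 3 0 | 0; A2 -> 3 | S 0 | 3 3 | 0 | 2 A4

Unit pairs: A2 ⇒* {A3}.
For every A with A ⇒* B via unit rules, add B's non-unit alternatives to A; then delete every rule of the form X → Y.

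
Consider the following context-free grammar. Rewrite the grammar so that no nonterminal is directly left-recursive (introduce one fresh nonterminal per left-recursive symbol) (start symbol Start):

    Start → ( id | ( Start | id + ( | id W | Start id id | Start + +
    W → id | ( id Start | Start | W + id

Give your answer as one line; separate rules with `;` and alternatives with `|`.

Start → ( id Start1 | ( Start Start1 | id + ( Start1 | id W Start1; W → id W1 | ( id Start W1 | Start W1; Start1 → id id Start1 | + + Start1 | epsilon; W1 → + id W1 | epsilon

Left recursion appears on Start, W.
For Start: α = {id id, + +}, β = {( id, ( Start, id + (, id W}. Rewrite as Start → β Start1 and Start1 → α Start1 | ε.
For W: α = {+ id}, β = {id, ( id Start, Start}. Rewrite as W → β W1 and W1 → α W1 | ε.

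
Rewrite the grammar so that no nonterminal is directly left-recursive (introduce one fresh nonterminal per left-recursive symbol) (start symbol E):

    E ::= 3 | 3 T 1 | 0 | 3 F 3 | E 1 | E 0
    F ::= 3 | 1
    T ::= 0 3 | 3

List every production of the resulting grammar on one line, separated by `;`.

Left recursion appears on E.
For E: α = {1, 0}, β = {3, 3 T 1, 0, 3 F 3}. Rewrite as E → β E' and E' → α E' | ε.

E ::= 3 E' | 3 T 1 E' | 0 E' | 3 F 3 E'; F ::= 3 | 1; T ::= 0 3 | 3; E' ::= 1 E' | 0 E' | ε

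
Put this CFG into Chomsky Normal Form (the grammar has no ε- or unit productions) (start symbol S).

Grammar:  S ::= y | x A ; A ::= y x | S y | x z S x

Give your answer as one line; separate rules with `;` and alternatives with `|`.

S ::= y | X1 A; A ::= X2 X1 | S X2 | X1 Y1; X1 ::= x; X2 ::= y; X3 ::= z; Y1 ::= X3 Y2; Y2 ::= S X1

Introduce a nonterminal for each terminal appearing in a rule of length ≥ 2: X1 → x, X2 → y, X3 → z.
Binarize each right-hand side of length ≥ 3 by chaining fresh nonterminals (Y1, Y2, …): affected rules were A → X1 X3 S X1.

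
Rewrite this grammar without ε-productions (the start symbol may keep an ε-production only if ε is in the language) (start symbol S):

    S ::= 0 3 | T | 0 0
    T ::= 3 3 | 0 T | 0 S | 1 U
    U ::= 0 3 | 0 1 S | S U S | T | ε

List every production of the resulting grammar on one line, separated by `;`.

The nullable symbols are {U}.
ε ∉ L(G), so no ε-production is kept.
Expand every rule over subsets of its nullable positions: T → 1 U gives 1 U | 1. U → S U S gives S U S | S S.

S ::= 0 3 | T | 0 0; T ::= 3 3 | 0 T | 0 S | 1 U | 1; U ::= 0 3 | 0 1 S | S U S | S S | T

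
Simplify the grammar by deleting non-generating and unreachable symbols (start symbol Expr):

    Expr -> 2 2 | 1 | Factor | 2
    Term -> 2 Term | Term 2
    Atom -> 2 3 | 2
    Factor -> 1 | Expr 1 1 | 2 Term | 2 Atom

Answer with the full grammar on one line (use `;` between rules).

Generating nonterminals: {Atom, Expr, Factor}.
Reachable from Expr after that: {Atom, Expr, Factor}.
Removed useless symbols: {Term} and every production mentioning them.

Expr -> 2 2 | 1 | Factor | 2; Atom -> 2 3 | 2; Factor -> 1 | Expr 1 1 | 2 Atom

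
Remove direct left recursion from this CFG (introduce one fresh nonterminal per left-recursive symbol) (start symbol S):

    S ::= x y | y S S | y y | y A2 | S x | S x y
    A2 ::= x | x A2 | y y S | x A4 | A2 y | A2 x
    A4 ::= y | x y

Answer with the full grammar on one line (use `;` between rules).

S ::= x y S' | y S S S' | y y S' | y A2 S'; A2 ::= x A2' | x A2 A2' | y y S A2' | x A4 A2'; A4 ::= y | x y; S' ::= x S' | x y S' | ε; A2' ::= y A2' | x A2' | ε

S, A2 are directly left-recursive.
For S: α = {x, x y}, β = {x y, y S S, y y, y A2}. Rewrite as S → β S' and S' → α S' | ε.
For A2: α = {y, x}, β = {x, x A2, y y S, x A4}. Rewrite as A2 → β A2' and A2' → α A2' | ε.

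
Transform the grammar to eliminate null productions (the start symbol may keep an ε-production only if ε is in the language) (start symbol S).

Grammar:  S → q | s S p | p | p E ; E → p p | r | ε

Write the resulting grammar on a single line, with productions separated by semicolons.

S → q | s S p | p | p E; E → p p | r

The nullable symbols are {E}.
ε ∉ L(G), so no ε-production is kept.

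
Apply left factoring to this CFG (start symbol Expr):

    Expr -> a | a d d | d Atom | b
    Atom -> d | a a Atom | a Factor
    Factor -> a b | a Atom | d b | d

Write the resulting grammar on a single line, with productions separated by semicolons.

Expr has alternatives sharing prefix 'a': factor to Expr → a Expr1 with Expr1 → ε | d d.
Atom has alternatives sharing prefix 'a': factor to Atom → a Atom1 with Atom1 → a Atom | Factor.
Factor has alternatives sharing prefix 'a': factor to Factor → a Factor1 with Factor1 → b | Atom.
Factor has alternatives sharing prefix 'd': factor to Factor → d Factor2 with Factor2 → b | ε.

Expr -> d Atom | b | a Expr1; Atom -> d | a Atom1; Factor -> a Factor1 | d Factor2; Expr1 -> ε | d d; Atom1 -> a Atom | Factor; Factor1 -> b | Atom; Factor2 -> b | ε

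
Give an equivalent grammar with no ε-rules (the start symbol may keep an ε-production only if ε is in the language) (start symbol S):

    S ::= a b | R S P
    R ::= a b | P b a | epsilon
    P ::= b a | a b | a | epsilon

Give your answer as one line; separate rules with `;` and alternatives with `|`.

S ::= a b | R S P | R S | S P; R ::= a b | P b a | b a; P ::= b a | a b | a

The nullable symbols are {P, R}.
ε ∉ L(G), so no ε-production is kept.
For each production, add variants omitting each subset of nullable occurrences: S → R S P gives R S P | R S | S P. R → P b a gives P b a | b a.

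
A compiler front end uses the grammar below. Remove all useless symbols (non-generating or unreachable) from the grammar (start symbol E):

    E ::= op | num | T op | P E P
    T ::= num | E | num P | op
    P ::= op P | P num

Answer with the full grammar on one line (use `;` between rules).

E ::= op | num | T op; T ::= num | E | op

Generating nonterminals: {E, T}.
Reachable from E after that: {E, T}.
Removed useless symbols: {P} and every production mentioning them.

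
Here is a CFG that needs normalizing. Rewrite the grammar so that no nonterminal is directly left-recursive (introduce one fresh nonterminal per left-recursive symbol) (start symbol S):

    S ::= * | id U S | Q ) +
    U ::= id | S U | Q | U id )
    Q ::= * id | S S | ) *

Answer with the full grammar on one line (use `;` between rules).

Left recursion appears on U.
For U: α = {id )}, β = {id, S U, Q}. Rewrite as U → β U' and U' → α U' | ε.

S ::= * | id U S | Q ) +; U ::= id U' | S U U' | Q U'; Q ::= * id | S S | ) *; U' ::= id ) U' | ε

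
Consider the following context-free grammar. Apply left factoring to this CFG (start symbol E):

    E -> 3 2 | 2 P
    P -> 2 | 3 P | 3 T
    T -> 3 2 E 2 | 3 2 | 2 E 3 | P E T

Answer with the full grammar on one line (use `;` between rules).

P has alternatives sharing prefix '3': factor to P → 3 P' with P' → P | T.
T has alternatives sharing prefix '3 2': factor to T → 3 2 T' with T' → E 2 | ε.

E -> 3 2 | 2 P; P -> 2 | 3 P'; T -> 2 E 3 | P E T | 3 2 T'; P' -> P | T; T' -> E 2 | ε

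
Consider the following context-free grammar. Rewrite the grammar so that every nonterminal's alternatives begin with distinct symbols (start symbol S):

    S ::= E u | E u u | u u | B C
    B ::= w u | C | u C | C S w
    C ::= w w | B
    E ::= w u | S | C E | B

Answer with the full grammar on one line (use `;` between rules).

S ::= u u | B C | E u S'; B ::= w u | u C | C B'; C ::= w w | B; E ::= w u | S | C E | B; S' ::= ε | u; B' ::= ε | S w

S has alternatives sharing prefix 'E u': factor to S → E u S' with S' → ε | u.
B has alternatives sharing prefix 'C': factor to B → C B' with B' → ε | S w.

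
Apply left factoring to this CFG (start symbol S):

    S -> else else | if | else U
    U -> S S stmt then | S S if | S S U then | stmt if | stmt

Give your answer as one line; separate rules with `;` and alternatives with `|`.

S has alternatives sharing prefix 'else': factor to S → else S' with S' → else | U.
U has alternatives sharing prefix 'S S': factor to U → S S U' with U' → stmt then | if | U then.
U has alternatives sharing prefix 'stmt': factor to U → stmt U'' with U'' → if | ε.

S -> if | else S'; U -> S S U' | stmt U''; S' -> else | U; U' -> stmt then | if | U then; U'' -> if | epsilon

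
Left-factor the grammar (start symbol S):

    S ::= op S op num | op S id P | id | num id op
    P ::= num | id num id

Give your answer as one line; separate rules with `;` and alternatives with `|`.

S ::= id | num id op | op S S'; P ::= num | id num id; S' ::= op num | id P

S has alternatives sharing prefix 'op S': factor to S → op S S' with S' → op num | id P.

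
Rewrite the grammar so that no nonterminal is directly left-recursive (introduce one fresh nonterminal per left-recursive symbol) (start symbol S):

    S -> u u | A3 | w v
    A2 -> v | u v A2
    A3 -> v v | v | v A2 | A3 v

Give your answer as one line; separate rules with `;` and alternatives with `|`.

S -> u u | A3 | w v; A2 -> v | u v A2; A3 -> v v A3' | v A3' | v A2 A3'; A3' -> v A3' | ε

Directly left-recursive nonterminal: A3.
For A3: α = {v}, β = {v v, v, v A2}. Rewrite as A3 → β A3' and A3' → α A3' | ε.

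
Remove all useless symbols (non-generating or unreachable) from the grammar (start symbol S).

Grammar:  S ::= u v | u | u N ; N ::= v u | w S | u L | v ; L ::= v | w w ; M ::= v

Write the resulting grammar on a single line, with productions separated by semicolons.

S ::= u v | u | u N; N ::= v u | w S | u L | v; L ::= v | w w

Generating nonterminals: {L, M, N, S}.
Reachable from S after that: {L, N, S}.
Removed useless symbols: {M} and every production mentioning them.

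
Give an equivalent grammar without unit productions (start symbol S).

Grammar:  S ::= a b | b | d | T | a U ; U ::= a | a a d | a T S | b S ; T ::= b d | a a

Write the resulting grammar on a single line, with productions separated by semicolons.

S ::= a b | b | d | a U | b d | a a; U ::= a | a a d | a T S | b S; T ::= b d | a a

Unit pairs: S ⇒* {T}.
Replace each nonterminal's rules with the union of the non-unit rules of every nonterminal it unit-derives.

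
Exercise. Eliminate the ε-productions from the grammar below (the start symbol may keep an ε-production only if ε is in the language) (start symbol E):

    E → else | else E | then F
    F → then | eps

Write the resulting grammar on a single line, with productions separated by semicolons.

E → else | else E | then F | then; F → then

Nullable nonterminals: {F}.
ε ∉ L(G), so no ε-production is kept.
Expand every rule over subsets of its nullable positions: E → then F gives then F | then.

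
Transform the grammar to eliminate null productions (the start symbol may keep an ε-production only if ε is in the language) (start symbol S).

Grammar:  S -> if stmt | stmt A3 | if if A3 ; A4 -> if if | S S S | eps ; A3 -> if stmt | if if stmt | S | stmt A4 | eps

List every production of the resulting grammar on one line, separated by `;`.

S -> if stmt | stmt A3 | stmt | if if A3 | if if; A4 -> if if | S S S; A3 -> if stmt | if if stmt | S | stmt A4 | stmt

Nullable nonterminals: {A3, A4}.
ε ∉ L(G), so no ε-production is kept.
Add the nullable-subset variants: S → stmt A3 gives stmt A3 | stmt. S → if if A3 gives if if A3 | if if. A3 → stmt A4 gives stmt A4 | stmt.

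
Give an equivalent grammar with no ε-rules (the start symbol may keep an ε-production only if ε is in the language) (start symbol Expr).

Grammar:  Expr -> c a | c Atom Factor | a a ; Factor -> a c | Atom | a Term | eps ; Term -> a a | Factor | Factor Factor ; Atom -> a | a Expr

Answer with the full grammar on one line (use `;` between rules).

Expr -> c a | c Atom Factor | c Atom | a a; Factor -> a c | Atom | a Term | a; Term -> a a | Factor | Factor Factor; Atom -> a | a Expr

Nullable set = {Factor, Term}.
ε ∉ L(G), so no ε-production is kept.
Expand every rule over subsets of its nullable positions: Expr → c Atom Factor gives c Atom Factor | c Atom. Factor → a Term gives a Term | a.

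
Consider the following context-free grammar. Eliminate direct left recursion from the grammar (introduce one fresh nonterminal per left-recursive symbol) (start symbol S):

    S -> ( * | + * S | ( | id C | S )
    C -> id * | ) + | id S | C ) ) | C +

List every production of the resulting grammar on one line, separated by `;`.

Left recursion appears on S, C.
For S: α = {)}, β = {( *, + * S, (, id C}. Rewrite as S → β S' and S' → α S' | ε.
For C: α = {) ), +}, β = {id *, ) +, id S}. Rewrite as C → β C' and C' → α C' | ε.

S -> ( * S' | + * S S' | ( S' | id C S'; C -> id * C' | ) + C' | id S C'; S' -> ) S' | ε; C' -> ) ) C' | + C' | ε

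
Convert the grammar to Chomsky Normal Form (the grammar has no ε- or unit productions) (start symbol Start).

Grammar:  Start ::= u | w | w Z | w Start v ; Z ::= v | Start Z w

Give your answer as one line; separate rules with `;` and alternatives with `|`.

Start ::= u | w | X1 Z | X1 Y1; Z ::= v | Start Y2; X1 ::= w; X2 ::= v; Y1 ::= Start X2; Y2 ::= Z X1

Introduce a nonterminal for each terminal appearing in a rule of length ≥ 2: X1 → w, X2 → v.
Binarize each right-hand side of length ≥ 3 by chaining fresh nonterminals (Y1, Y2, …): affected rules were Start → X1 Start X2; Z → Start Z X1.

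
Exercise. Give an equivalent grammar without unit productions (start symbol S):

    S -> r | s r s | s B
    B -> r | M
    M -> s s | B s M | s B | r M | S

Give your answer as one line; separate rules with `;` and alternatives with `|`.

S -> r | s r s | s B; B -> r | s r s | s B | s s | B s M | r M; M -> r | s r s | s B | s s | B s M | r M

Unit pairs: B ⇒* {M, S}; M ⇒* {S}.
For each unit pair (A, B), copy every non-unit production of B to A, then drop all unit productions.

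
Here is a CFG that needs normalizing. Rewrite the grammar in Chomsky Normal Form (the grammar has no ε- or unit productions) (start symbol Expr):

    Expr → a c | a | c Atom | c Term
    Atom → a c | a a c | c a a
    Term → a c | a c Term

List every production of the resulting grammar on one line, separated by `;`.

Introduce a nonterminal for each terminal appearing in a rule of length ≥ 2: X1 → a, X2 → c.
Binarize each right-hand side of length ≥ 3 by chaining fresh nonterminals (Y1, Y2, …): affected rules were Atom → X1 X1 X2; Atom → X2 X1 X1; Term → X1 X2 Term.

Expr → X1 X2 | a | X2 Atom | X2 Term; Atom → X1 X2 | X1 Y1 | X2 Y2; Term → X1 X2 | X1 Y3; X1 → a; X2 → c; Y1 → X1 X2; Y2 → X1 X1; Y3 → X2 Term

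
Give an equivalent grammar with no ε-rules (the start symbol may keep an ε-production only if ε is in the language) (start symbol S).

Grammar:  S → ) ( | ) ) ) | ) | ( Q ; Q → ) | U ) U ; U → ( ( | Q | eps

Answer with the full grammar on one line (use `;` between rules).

Nullable nonterminals: {U}.
ε ∉ L(G), so no ε-production is kept.
Expand every rule over subsets of its nullable positions: Q → U ) U gives U ) U | U ) | ) U.

S → ) ( | ) ) ) | ) | ( Q; Q → ) | U ) U | U ) | ) U; U → ( ( | Q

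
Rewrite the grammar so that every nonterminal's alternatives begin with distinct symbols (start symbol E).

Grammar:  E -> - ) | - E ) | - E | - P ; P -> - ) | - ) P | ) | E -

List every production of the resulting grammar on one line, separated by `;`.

E has alternatives sharing prefix '-': factor to E → - E' with E' → ) | E ) | E | P.
P has alternatives sharing prefix '- )': factor to P → - ) P' with P' → ε | P.
E' has alternatives sharing prefix 'E': factor to E' → E E'' with E'' → ) | ε.

E -> - E'; P -> ) | E - | - ) P'; E' -> ) | P | E E''; P' -> eps | P; E'' -> ) | eps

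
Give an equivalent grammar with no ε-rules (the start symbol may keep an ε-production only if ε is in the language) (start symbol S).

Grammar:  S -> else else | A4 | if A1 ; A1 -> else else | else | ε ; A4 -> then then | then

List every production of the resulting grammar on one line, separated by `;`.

The nullable symbols are {A1}.
ε ∉ L(G), so no ε-production is kept.
Expand every rule over subsets of its nullable positions: S → if A1 gives if A1 | if.

S -> else else | A4 | if A1 | if; A1 -> else else | else; A4 -> then then | then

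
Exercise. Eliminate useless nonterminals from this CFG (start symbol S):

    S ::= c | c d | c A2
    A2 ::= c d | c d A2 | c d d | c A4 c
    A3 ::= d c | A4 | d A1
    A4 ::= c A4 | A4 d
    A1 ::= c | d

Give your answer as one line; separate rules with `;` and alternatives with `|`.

S ::= c | c d | c A2; A2 ::= c d | c d A2 | c d d

Generating nonterminals: {A1, A2, A3, S}.
Reachable from S after that: {A2, S}.
Removed useless symbols: {A1, A3, A4} and every production mentioning them.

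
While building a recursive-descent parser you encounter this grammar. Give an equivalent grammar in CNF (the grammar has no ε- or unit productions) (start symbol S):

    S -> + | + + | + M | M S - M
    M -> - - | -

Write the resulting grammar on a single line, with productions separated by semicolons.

S -> + | X1 X1 | X1 M | M Y1; M -> X2 X2 | -; X1 -> +; X2 -> -; Y1 -> S Y2; Y2 -> X2 M

Introduce a nonterminal for each terminal appearing in a rule of length ≥ 2: X1 → +, X2 → -.
Binarize each right-hand side of length ≥ 3 by chaining fresh nonterminals (Y1, Y2, …): affected rules were S → M S X2 M.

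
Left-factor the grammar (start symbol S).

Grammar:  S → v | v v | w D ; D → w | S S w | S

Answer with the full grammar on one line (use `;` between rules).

S → w D | v S'; D → w | S D'; S' → eps | v; D' → S w | eps

S has alternatives sharing prefix 'v': factor to S → v S' with S' → ε | v.
D has alternatives sharing prefix 'S': factor to D → S D' with D' → S w | ε.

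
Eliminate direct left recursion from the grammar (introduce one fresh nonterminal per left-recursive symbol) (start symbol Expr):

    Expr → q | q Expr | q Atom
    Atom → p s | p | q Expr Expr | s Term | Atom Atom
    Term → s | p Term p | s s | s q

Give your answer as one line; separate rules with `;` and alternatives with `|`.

Expr → q | q Expr | q Atom; Atom → p s Atom1 | p Atom1 | q Expr Expr Atom1 | s Term Atom1; Term → s | p Term p | s s | s q; Atom1 → Atom Atom1 | ε

Atom is directly left-recursive.
For Atom: α = {Atom}, β = {p s, p, q Expr Expr, s Term}. Rewrite as Atom → β Atom1 and Atom1 → α Atom1 | ε.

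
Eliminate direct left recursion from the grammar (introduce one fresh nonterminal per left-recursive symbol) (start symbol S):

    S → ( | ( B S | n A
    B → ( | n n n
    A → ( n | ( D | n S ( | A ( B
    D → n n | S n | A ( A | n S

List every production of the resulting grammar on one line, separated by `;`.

Left recursion appears on A.
For A: α = {( B}, β = {( n, ( D, n S (}. Rewrite as A → β A' and A' → α A' | ε.

S → ( | ( B S | n A; B → ( | n n n; A → ( n A' | ( D A' | n S ( A'; D → n n | S n | A ( A | n S; A' → ( B A' | ε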